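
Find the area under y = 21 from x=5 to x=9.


The area under a constant function y = 21 is a rectangle.
Width = 9 - 5 = 4
Height = 21
Area = width * height
= 4 * 21
= 84

84


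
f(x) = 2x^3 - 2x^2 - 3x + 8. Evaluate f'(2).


Differentiate f(x) = 2x^3 - 2x^2 - 3x + 8 term by term:
f'(x) = 6x^2 - 4x - 3
Substitute x = 2:
f'(2) = 6 * 2^2 - 4 * 2 - 3
= 24 - 8 - 3
= 13

13


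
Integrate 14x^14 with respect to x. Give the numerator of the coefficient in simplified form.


Apply the power rule for integration:
integral of ax^n dx = a/(n+1) * x^(n+1) + C
integral of 14x^14 dx
= 14/15 * x^15 + C
The coefficient in lowest terms is 14/15, and its numerator is 14

14


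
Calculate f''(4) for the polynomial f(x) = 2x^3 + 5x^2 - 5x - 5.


First derivative:
f'(x) = 6x^2 + 10x - 5
Second derivative:
f''(x) = 12x + 10
Substitute x = 4:
f''(4) = 12 * 4 + 10
= 48 + 10
= 58

58


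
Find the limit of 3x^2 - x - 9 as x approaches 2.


Since polynomials are continuous, we use direct substitution.
lim(x->2) of 3x^2 - x - 9
= 3 * 2^2 - 1 * 2 - 9
= 12 - 2 - 9
= 1

1


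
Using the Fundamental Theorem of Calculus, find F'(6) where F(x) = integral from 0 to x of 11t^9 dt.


By the Fundamental Theorem of Calculus (Part 1):
If F(x) = integral from 0 to x of f(t) dt, then F'(x) = f(x)
Here f(t) = 11t^9
So F'(x) = 11x^9
Evaluate at x = 6:
F'(6) = 11 * 6^9
= 11 * 10077696
= 110854656

110854656


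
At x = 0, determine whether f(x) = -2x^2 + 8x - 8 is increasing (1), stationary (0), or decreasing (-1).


Compute f'(x) to determine behavior:
f'(x) = -4x + 8
f'(0) = -4 * 0 + 8
= 0 + 8
= 8
Since f'(0) > 0, the function is increasing (1)

1


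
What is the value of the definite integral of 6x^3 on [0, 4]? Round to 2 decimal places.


Find the antiderivative of 6x^3:
F(x) = 6/4 * x^4
Apply the Fundamental Theorem of Calculus:
F(4) - F(0)
= 6/4 * 4^4 - 6/4 * 0^4
= 6/4 * (256 - 0)
= 6/4 * 256
= 384 = 384.00

384.00


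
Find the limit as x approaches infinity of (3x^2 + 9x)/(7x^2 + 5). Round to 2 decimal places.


For limits at infinity with equal-degree polynomials,
we compare leading coefficients.
Numerator leading term: 3x^2
Denominator leading term: 7x^2
Divide both by x^2:
lim = (3 + 9/x) / (7 + 5/x^2)
As x -> infinity, the 1/x and 1/x^2 terms vanish:
= 3/7 ≈ 0.43

0.43


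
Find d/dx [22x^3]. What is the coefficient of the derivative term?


We apply the power rule: d/dx [ax^n] = a*n * x^(n-1)
d/dx [22x^3]
= 22 * 3 * x^(3-1)
= 66x^2
The coefficient is 66

66


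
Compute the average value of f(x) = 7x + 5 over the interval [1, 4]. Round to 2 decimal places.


Average value = 1/(b-a) * integral from a to b of f(x) dx
First compute the integral of 7x + 5:
F(x) = (7/2)x^2 + 5x
F(4) = 7/2 * 16 + 5 * 4 = 76
F(1) = 7/2 * 1 + 5 * 1 = 17/2
Integral = 76 - 17/2 = 135/2
Average = (135/2) / (4 - 1) = (135/2) / 3
= 45/2 = 22.50

22.50


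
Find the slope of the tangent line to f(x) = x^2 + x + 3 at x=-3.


The slope of the tangent line equals f'(x) at the point.
f(x) = x^2 + x + 3
f'(x) = 2x + 1
At x = -3:
f'(-3) = 2 * (-3) + 1
= -6 + 1
= -5

-5


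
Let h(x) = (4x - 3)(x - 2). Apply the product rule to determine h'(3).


Let u(x) = 4x - 3 and v(x) = x - 2
u'(x) = 4
v'(x) = 1
Product rule: h'(x) = u'(x)*v(x) + u(x)*v'(x)
= 4 * (x - 2) + (4x - 3) * 1
At x = 3:
u(3) = 4 * 3 - 3 = 9
v(3) = 1 * 3 - 2 = 1
h'(3) = 4 * 1 + 9 * 1
= 4 + 9
= 13

13


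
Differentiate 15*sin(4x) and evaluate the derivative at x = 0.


Apply the chain rule to differentiate 15*sin(4x):
d/dx [15*sin(4x)]
= 15 * cos(4x) * d/dx(4x)
= 15 * 4 * cos(4x)
= 60 * cos(4x)
Evaluate at x = 0:
= 60 * cos(0)
= 60 * 1
= 60

60


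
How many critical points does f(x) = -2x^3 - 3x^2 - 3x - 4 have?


Find where f'(x) = 0:
f(x) = -2x^3 - 3x^2 - 3x - 4
f'(x) = -6x^2 - 6x - 3
This is a quadratic in x. Use the discriminant to count real roots.
Discriminant = (-6)^2 - 4 * (-6) * (-3)
= 36 - 72
= -36
Since discriminant < 0, f'(x) = 0 has no real solutions.
Number of critical points: 0

0


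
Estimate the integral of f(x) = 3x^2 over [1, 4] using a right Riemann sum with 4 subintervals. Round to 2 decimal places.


Right Riemann sum uses right endpoints of each subinterval.
Interval: [1, 4], n = 4
dx = (4 - 1) / 4 = 3/4
Right endpoints: [7/4, 5/2, 13/4, 4]
f values: [147/16, 75/4, 507/16, 48]
Sum = dx * (sum of f values)
= 3/4 * 861/8
= 2583/32 ≈ 80.72

80.72


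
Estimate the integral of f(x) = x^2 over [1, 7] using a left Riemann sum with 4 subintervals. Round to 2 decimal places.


Left Riemann sum uses left endpoints of each subinterval.
Interval: [1, 7], n = 4
dx = (7 - 1) / 4 = 3/2
Left endpoints: [1, 5/2, 4, 11/2]
f values: [1, 25/4, 16, 121/4]
Sum = dx * (sum of f values)
= 3/2 * 107/2
= 321/4 = 80.25

80.25


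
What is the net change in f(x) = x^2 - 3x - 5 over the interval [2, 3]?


Net change = f(b) - f(a)
f(x) = x^2 - 3x - 5
Compute f(3):
f(3) = 1 * 3^2 - 3 * 3 - 5
= 9 - 9 - 5
= -5
Compute f(2):
f(2) = 1 * 2^2 - 3 * 2 - 5
= 4 - 6 - 5
= -7
Net change = -5 - (-7) = 2

2


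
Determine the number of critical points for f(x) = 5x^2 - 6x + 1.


Find where f'(x) = 0:
f'(x) = 10x - 6
Set f'(x) = 0:
10x - 6 = 0
x = 6 / 10 = 3/5
This is a linear equation in x, so there is exactly one solution.
Number of critical points: 1

1


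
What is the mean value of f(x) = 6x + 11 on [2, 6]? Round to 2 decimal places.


Average value = 1/(b-a) * integral from a to b of f(x) dx
First compute the integral of 6x + 11:
F(x) = 3x^2 + 11x
F(6) = 3 * 36 + 11 * 6 = 174
F(2) = 3 * 4 + 11 * 2 = 34
Integral = 174 - 34 = 140
Average = 140 / (6 - 2) = 140 / 4
= 35 = 35.00

35.00


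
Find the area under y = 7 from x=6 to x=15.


The area under a constant function y = 7 is a rectangle.
Width = 15 - 6 = 9
Height = 7
Area = width * height
= 9 * 7
= 63

63


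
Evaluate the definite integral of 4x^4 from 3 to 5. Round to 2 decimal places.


Find the antiderivative of 4x^4:
F(x) = 4/5 * x^5
Apply the Fundamental Theorem of Calculus:
F(5) - F(3)
= 4/5 * 5^5 - 4/5 * 3^5
= 4/5 * (3125 - 243)
= 4/5 * 2882
= 11528/5 = 2305.60

2305.60


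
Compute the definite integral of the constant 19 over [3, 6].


The integral of a constant k over [a, b] equals k * (b - a).
integral from 3 to 6 of 19 dx
= 19 * (6 - 3)
= 19 * 3
= 57

57


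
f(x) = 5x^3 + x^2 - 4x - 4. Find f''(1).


First derivative:
f'(x) = 15x^2 + 2x - 4
Second derivative:
f''(x) = 30x + 2
Substitute x = 1:
f''(1) = 30 * 1 + 2
= 30 + 2
= 32

32


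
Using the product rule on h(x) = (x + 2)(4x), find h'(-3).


Let u(x) = x + 2 and v(x) = 4x
u'(x) = 1
v'(x) = 4
Product rule: h'(x) = u'(x)*v(x) + u(x)*v'(x)
= 1 * (4x) + (x + 2) * 4
At x = -3:
u(-3) = 1 * (-3) + 2 = -1
v(-3) = 4 * (-3) + 0 = -12
h'(-3) = 1 * (-12) + (-1) * 4
= -12 - 4
= -16

-16


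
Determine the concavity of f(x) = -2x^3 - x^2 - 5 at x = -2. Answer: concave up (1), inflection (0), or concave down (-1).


Concavity is determined by the sign of f''(x).
f(x) = -2x^3 - x^2 - 5
f'(x) = -6x^2 - 2x
f''(x) = -12x - 2
f''(-2) = -12 * (-2) - 2
= 24 - 2
= 22
Since f''(-2) > 0, the function is concave up (1)

1


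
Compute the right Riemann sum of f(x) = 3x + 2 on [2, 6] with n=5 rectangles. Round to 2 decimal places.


Right Riemann sum uses right endpoints of each subinterval.
Interval: [2, 6], n = 5
dx = (6 - 2) / 5 = 4/5
Right endpoints: [14/5, 18/5, 22/5, 26/5, 6]
f values: [52/5, 64/5, 76/5, 88/5, 20]
Sum = dx * (sum of f values)
= 4/5 * 76
= 304/5 = 60.80

60.80


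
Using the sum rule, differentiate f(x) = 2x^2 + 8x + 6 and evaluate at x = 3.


Differentiate term by term using power and sum rules:
f(x) = 2x^2 + 8x + 6
f'(x) = 4x + 8
Substitute x = 3:
f'(3) = 4 * 3 + 8
= 12 + 8
= 20

20


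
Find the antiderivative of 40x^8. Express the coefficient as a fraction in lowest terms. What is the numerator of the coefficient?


Apply the power rule for integration:
integral of ax^n dx = a/(n+1) * x^(n+1) + C
integral of 40x^8 dx
= 40/9 * x^9 + C
The coefficient in lowest terms is 40/9, and its numerator is 40

40


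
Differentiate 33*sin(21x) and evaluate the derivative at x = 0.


Apply the chain rule to differentiate 33*sin(21x):
d/dx [33*sin(21x)]
= 33 * cos(21x) * d/dx(21x)
= 33 * 21 * cos(21x)
= 693 * cos(21x)
Evaluate at x = 0:
= 693 * cos(0)
= 693 * 1
= 693

693


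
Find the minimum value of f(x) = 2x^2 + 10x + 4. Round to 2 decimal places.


For a quadratic f(x) = ax^2 + bx + c with a > 0, the minimum is at the vertex.
Vertex x-coordinate: x = -b/(2a)
x = -(10) / (2 * 2)
x = -10/4 = -5/2
Substitute back to find the minimum value:
f(-5/2) = 2 * (-5/2)^2 + 10 * (-5/2) + 4
= 25/2 - 25 + 4
= -17/2 = -8.50

-8.50


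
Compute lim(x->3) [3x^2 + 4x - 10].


Since polynomials are continuous, we use direct substitution.
lim(x->3) of 3x^2 + 4x - 10
= 3 * 3^2 + 4 * 3 - 10
= 27 + 12 - 10
= 29

29


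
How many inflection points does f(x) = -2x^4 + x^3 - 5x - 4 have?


Inflection points occur where f''(x) = 0 and concavity changes.
f(x) = -2x^4 + x^3 - 5x - 4
f'(x) = -8x^3 + 3x^2 - 5
f''(x) = -24x^2 + 6x
This is a quadratic in x. Use the discriminant to count real roots.
Discriminant = (6)^2 - 4 * (-24) * 0
= 36 - 0
= 36
Since discriminant > 0, f''(x) = 0 has 2 distinct real solutions.
A quadratic with two distinct real roots changes sign at each root, so concavity changes at both.
Number of inflection points: 2

2


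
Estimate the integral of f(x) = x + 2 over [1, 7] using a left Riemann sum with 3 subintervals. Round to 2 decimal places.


Left Riemann sum uses left endpoints of each subinterval.
Interval: [1, 7], n = 3
dx = (7 - 1) / 3 = 2
Left endpoints: [1, 3, 5]
f values: [3, 5, 7]
Sum = dx * (sum of f values)
= 2 * 15
= 30 = 30.00

30.00


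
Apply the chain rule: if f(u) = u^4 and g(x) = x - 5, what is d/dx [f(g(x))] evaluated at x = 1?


Using the chain rule: (f(g(x)))' = f'(g(x)) * g'(x)
First, find g(1):
g(1) = 1 * 1 - 5 = -4
Next, f'(u) = 4u^3
And g'(x) = 1
So f'(g(1)) * g'(1)
= 4 * (-4)^3 * 1
= 4 * (-64) * 1
= -256

-256


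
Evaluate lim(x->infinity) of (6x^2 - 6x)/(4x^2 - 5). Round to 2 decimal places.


For limits at infinity with equal-degree polynomials,
we compare leading coefficients.
Numerator leading term: 6x^2
Denominator leading term: 4x^2
Divide both by x^2:
lim = (6 - 6/x) / (4 - 5/x^2)
As x -> infinity, the 1/x and 1/x^2 terms vanish:
= 6/4 = 3/2 = 1.50

1.50


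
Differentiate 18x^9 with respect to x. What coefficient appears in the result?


We apply the power rule: d/dx [ax^n] = a*n * x^(n-1)
d/dx [18x^9]
= 18 * 9 * x^(9-1)
= 162x^8
The coefficient is 162

162


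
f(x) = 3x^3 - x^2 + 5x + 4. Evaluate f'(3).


Differentiate f(x) = 3x^3 - x^2 + 5x + 4 term by term:
f'(x) = 9x^2 - 2x + 5
Substitute x = 3:
f'(3) = 9 * 3^2 - 2 * 3 + 5
= 81 - 6 + 5
= 80

80


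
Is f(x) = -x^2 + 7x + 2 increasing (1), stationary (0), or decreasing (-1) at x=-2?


Compute f'(x) to determine behavior:
f'(x) = -2x + 7
f'(-2) = -2 * (-2) + 7
= 4 + 7
= 11
Since f'(-2) > 0, the function is increasing (1)

1


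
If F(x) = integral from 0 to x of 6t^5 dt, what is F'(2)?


By the Fundamental Theorem of Calculus (Part 1):
If F(x) = integral from 0 to x of f(t) dt, then F'(x) = f(x)
Here f(t) = 6t^5
So F'(x) = 6x^5
Evaluate at x = 2:
F'(2) = 6 * 2^5
= 6 * 32
= 192

192


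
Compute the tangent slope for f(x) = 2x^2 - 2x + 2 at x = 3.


The slope of the tangent line equals f'(x) at the point.
f(x) = 2x^2 - 2x + 2
f'(x) = 4x - 2
At x = 3:
f'(3) = 4 * 3 - 2
= 12 - 2
= 10

10


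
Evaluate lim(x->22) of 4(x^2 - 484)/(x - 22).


Direct substitution gives 0/0, so we factor the numerator.
Factor: 4(x^2 - 484) = 4 * (x - 22)(x + 22)
Cancel the common factor (x - 22):
4(x^2 - 484)/(x - 22) = 4 * (x + 22)
Now substitute x = 22:
= 4 * (22 + 22) = 176

176


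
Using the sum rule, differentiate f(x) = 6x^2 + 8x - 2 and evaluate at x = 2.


Differentiate term by term using power and sum rules:
f(x) = 6x^2 + 8x - 2
f'(x) = 12x + 8
Substitute x = 2:
f'(2) = 12 * 2 + 8
= 24 + 8
= 32

32


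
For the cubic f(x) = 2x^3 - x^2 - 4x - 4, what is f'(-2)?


Differentiate f(x) = 2x^3 - x^2 - 4x - 4 term by term:
f'(x) = 6x^2 - 2x - 4
Substitute x = -2:
f'(-2) = 6 * (-2)^2 - 2 * (-2) - 4
= 24 + 4 - 4
= 24

24


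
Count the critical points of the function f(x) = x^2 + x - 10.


Find where f'(x) = 0:
f'(x) = 2x + 1
Set f'(x) = 0:
2x + 1 = 0
x = -1 / 2 = -1/2
This is a linear equation in x, so there is exactly one solution.
Number of critical points: 1

1


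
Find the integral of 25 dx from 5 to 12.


The integral of a constant k over [a, b] equals k * (b - a).
integral from 5 to 12 of 25 dx
= 25 * (12 - 5)
= 25 * 7
= 175

175


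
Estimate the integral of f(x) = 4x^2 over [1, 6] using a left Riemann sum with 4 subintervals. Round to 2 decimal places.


Left Riemann sum uses left endpoints of each subinterval.
Interval: [1, 6], n = 4
dx = (6 - 1) / 4 = 5/4
Left endpoints: [1, 9/4, 7/2, 19/4]
f values: [4, 81/4, 49, 361/4]
Sum = dx * (sum of f values)
= 5/4 * 327/2
= 1635/8 ≈ 204.38

204.38


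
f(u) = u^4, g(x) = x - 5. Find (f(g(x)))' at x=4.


Using the chain rule: (f(g(x)))' = f'(g(x)) * g'(x)
First, find g(4):
g(4) = 1 * 4 - 5 = -1
Next, f'(u) = 4u^3
And g'(x) = 1
So f'(g(4)) * g'(4)
= 4 * (-1)^3 * 1
= 4 * (-1) * 1
= -4

-4


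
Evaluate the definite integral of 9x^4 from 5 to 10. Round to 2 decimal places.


Find the antiderivative of 9x^4:
F(x) = 9/5 * x^5
Apply the Fundamental Theorem of Calculus:
F(10) - F(5)
= 9/5 * 10^5 - 9/5 * 5^5
= 9/5 * (100000 - 3125)
= 9/5 * 96875
= 174375 = 174375.00

174375.00


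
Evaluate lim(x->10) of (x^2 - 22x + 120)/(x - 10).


Direct substitution gives 0/0, so we factor the numerator.
Factor: (x^2 - 22x + 120) = (x - 10)(x - 12)
Cancel the common factor (x - 10):
(x^2 - 22x + 120)/(x - 10) = (x - 12)
Now substitute x = 10:
= (10) - (12) = -2

-2


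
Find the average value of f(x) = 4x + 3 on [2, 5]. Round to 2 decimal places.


Average value = 1/(b-a) * integral from a to b of f(x) dx
First compute the integral of 4x + 3:
F(x) = 2x^2 + 3x
F(5) = 2 * 25 + 3 * 5 = 65
F(2) = 2 * 4 + 3 * 2 = 14
Integral = 65 - 14 = 51
Average = 51 / (5 - 2) = 51 / 3
= 17 = 17.00

17.00


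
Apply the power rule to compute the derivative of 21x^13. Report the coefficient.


We apply the power rule: d/dx [ax^n] = a*n * x^(n-1)
d/dx [21x^13]
= 21 * 13 * x^(13-1)
= 273x^12
The coefficient is 273

273


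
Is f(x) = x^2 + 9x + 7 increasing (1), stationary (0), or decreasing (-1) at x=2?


Compute f'(x) to determine behavior:
f'(x) = 2x + 9
f'(2) = 2 * 2 + 9
= 4 + 9
= 13
Since f'(2) > 0, the function is increasing (1)

1


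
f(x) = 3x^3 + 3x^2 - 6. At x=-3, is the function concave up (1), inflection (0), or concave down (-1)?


Concavity is determined by the sign of f''(x).
f(x) = 3x^3 + 3x^2 - 6
f'(x) = 9x^2 + 6x
f''(x) = 18x + 6
f''(-3) = 18 * (-3) + 6
= -54 + 6
= -48
Since f''(-3) < 0, the function is concave down (-1)

-1


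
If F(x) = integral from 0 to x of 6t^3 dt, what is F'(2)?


By the Fundamental Theorem of Calculus (Part 1):
If F(x) = integral from 0 to x of f(t) dt, then F'(x) = f(x)
Here f(t) = 6t^3
So F'(x) = 6x^3
Evaluate at x = 2:
F'(2) = 6 * 2^3
= 6 * 8
= 48

48


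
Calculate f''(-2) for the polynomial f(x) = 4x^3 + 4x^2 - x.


First derivative:
f'(x) = 12x^2 + 8x - 1
Second derivative:
f''(x) = 24x + 8
Substitute x = -2:
f''(-2) = 24 * (-2) + 8
= -48 + 8
= -40

-40


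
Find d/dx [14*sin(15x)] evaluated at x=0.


Apply the chain rule to differentiate 14*sin(15x):
d/dx [14*sin(15x)]
= 14 * cos(15x) * d/dx(15x)
= 14 * 15 * cos(15x)
= 210 * cos(15x)
Evaluate at x = 0:
= 210 * cos(0)
= 210 * 1
= 210

210


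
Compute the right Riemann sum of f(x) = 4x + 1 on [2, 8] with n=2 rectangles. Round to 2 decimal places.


Right Riemann sum uses right endpoints of each subinterval.
Interval: [2, 8], n = 2
dx = (8 - 2) / 2 = 3
Right endpoints: [5, 8]
f values: [21, 33]
Sum = dx * (sum of f values)
= 3 * 54
= 162 = 162.00

162.00


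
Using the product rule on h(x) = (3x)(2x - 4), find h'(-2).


Let u(x) = 3x and v(x) = 2x - 4
u'(x) = 3
v'(x) = 2
Product rule: h'(x) = u'(x)*v(x) + u(x)*v'(x)
= 3 * (2x - 4) + (3x) * 2
At x = -2:
u(-2) = 3 * (-2) + 0 = -6
v(-2) = 2 * (-2) - 4 = -8
h'(-2) = 3 * (-8) + (-6) * 2
= -24 - 12
= -36

-36


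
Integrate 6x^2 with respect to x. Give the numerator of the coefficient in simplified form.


Apply the power rule for integration:
integral of ax^n dx = a/(n+1) * x^(n+1) + C
integral of 6x^2 dx
= 6/3 * x^3 + C
= 2 * x^3 + C
The coefficient in lowest terms is 2 = 2/1, so its numerator is 2

2


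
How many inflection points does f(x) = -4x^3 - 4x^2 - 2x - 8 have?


Inflection points occur where f''(x) = 0 and concavity changes.
f(x) = -4x^3 - 4x^2 - 2x - 8
f'(x) = -12x^2 - 8x - 2
f''(x) = -24x - 8
Set f''(x) = 0:
-24x - 8 = 0
x = 8 / (-24) = -1/3
Since f''(x) is linear (degree 1), it changes sign at this point.
Therefore there is exactly 1 inflection point.

1


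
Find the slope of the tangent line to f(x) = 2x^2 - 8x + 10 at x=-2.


The slope of the tangent line equals f'(x) at the point.
f(x) = 2x^2 - 8x + 10
f'(x) = 4x - 8
At x = -2:
f'(-2) = 4 * (-2) - 8
= -8 - 8
= -16

-16


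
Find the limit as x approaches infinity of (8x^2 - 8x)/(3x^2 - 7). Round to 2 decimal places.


For limits at infinity with equal-degree polynomials,
we compare leading coefficients.
Numerator leading term: 8x^2
Denominator leading term: 3x^2
Divide both by x^2:
lim = (8 - 8/x) / (3 - 7/x^2)
As x -> infinity, the 1/x and 1/x^2 terms vanish:
= 8/3 ≈ 2.67

2.67


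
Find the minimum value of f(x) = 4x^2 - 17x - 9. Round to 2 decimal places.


For a quadratic f(x) = ax^2 + bx + c with a > 0, the minimum is at the vertex.
Vertex x-coordinate: x = -b/(2a)
x = -(-17) / (2 * 4)
x = 17/8
Substitute back to find the minimum value:
f(17/8) = 4 * (17/8)^2 - 17 * (17/8) - 9
= 289/16 - 289/8 - 9
= -433/16 ≈ -27.06

-27.06


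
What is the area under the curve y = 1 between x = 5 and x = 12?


The area under a constant function y = 1 is a rectangle.
Width = 12 - 5 = 7
Height = 1
Area = width * height
= 7 * 1
= 7

7


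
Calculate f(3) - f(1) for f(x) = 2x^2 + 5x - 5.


Net change = f(b) - f(a)
f(x) = 2x^2 + 5x - 5
Compute f(3):
f(3) = 2 * 3^2 + 5 * 3 - 5
= 18 + 15 - 5
= 28
Compute f(1):
f(1) = 2 * 1^2 + 5 * 1 - 5
= 2 + 5 - 5
= 2
Net change = 28 - 2 = 26

26


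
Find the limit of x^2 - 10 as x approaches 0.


Since polynomials are continuous, we use direct substitution.
lim(x->0) of x^2 - 10
= 1 * 0^2 + 0 * 0 - 10
= 0 + 0 - 10
= -10

-10


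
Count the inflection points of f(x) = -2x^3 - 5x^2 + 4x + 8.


Inflection points occur where f''(x) = 0 and concavity changes.
f(x) = -2x^3 - 5x^2 + 4x + 8
f'(x) = -6x^2 - 10x + 4
f''(x) = -12x - 10
Set f''(x) = 0:
-12x - 10 = 0
x = 10 / (-12) = -5/6
Since f''(x) is linear (degree 1), it changes sign at this point.
Therefore there is exactly 1 inflection point.

1


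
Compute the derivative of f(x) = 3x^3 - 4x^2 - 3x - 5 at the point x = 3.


Differentiate f(x) = 3x^3 - 4x^2 - 3x - 5 term by term:
f'(x) = 9x^2 - 8x - 3
Substitute x = 3:
f'(3) = 9 * 3^2 - 8 * 3 - 3
= 81 - 24 - 3
= 54

54


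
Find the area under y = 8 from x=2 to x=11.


The area under a constant function y = 8 is a rectangle.
Width = 11 - 2 = 9
Height = 8
Area = width * height
= 9 * 8
= 72

72


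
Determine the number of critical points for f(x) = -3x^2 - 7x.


Find where f'(x) = 0:
f'(x) = -6x - 7
Set f'(x) = 0:
-6x - 7 = 0
x = 7 / (-6) = -7/6
This is a linear equation in x, so there is exactly one solution.
Number of critical points: 1

1


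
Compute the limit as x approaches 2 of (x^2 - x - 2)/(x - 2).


Direct substitution gives 0/0, so we factor the numerator.
Factor: (x^2 - x - 2) = (x - 2)(x + 1)
Cancel the common factor (x - 2):
(x^2 - x - 2)/(x - 2) = (x + 1)
Now substitute x = 2:
= (2) - (-1) = 3

3


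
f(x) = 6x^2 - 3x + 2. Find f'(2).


Differentiate term by term using power and sum rules:
f(x) = 6x^2 - 3x + 2
f'(x) = 12x - 3
Substitute x = 2:
f'(2) = 12 * 2 - 3
= 24 - 3
= 21

21


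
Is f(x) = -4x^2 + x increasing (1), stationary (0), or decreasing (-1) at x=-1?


Compute f'(x) to determine behavior:
f'(x) = -8x + 1
f'(-1) = -8 * (-1) + 1
= 8 + 1
= 9
Since f'(-1) > 0, the function is increasing (1)

1


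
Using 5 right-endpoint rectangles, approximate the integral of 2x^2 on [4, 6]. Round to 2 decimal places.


Right Riemann sum uses right endpoints of each subinterval.
Interval: [4, 6], n = 5
dx = (6 - 4) / 5 = 2/5
Right endpoints: [22/5, 24/5, 26/5, 28/5, 6]
f values: [968/25, 1152/25, 1352/25, 1568/25, 72]
Sum = dx * (sum of f values)
= 2/5 * 1368/5
= 2736/25 = 109.44

109.44


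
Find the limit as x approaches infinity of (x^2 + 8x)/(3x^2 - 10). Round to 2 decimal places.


For limits at infinity with equal-degree polynomials,
we compare leading coefficients.
Numerator leading term: x^2
Denominator leading term: 3x^2
Divide both by x^2:
lim = (1 + 8/x) / (3 - 10/x^2)
As x -> infinity, the 1/x and 1/x^2 terms vanish:
= 1/3 ≈ 0.33

0.33


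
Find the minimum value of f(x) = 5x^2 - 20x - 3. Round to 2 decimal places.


For a quadratic f(x) = ax^2 + bx + c with a > 0, the minimum is at the vertex.
Vertex x-coordinate: x = -b/(2a)
x = -(-20) / (2 * 5)
x = 20/10 = 2
Substitute back to find the minimum value:
f(2) = 5 * 2^2 - 20 * 2 - 3
= 20 - 40 - 3
= -23 = -23.00

-23.00


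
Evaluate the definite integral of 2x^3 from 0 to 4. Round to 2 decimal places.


Find the antiderivative of 2x^3:
F(x) = 2/4 * x^4
Apply the Fundamental Theorem of Calculus:
F(4) - F(0)
= 2/4 * 4^4 - 2/4 * 0^4
= 2/4 * (256 - 0)
= 2/4 * 256
= 128 = 128.00

128.00


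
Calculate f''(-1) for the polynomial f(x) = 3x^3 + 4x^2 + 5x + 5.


First derivative:
f'(x) = 9x^2 + 8x + 5
Second derivative:
f''(x) = 18x + 8
Substitute x = -1:
f''(-1) = 18 * (-1) + 8
= -18 + 8
= -10

-10


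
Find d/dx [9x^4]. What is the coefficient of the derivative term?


We apply the power rule: d/dx [ax^n] = a*n * x^(n-1)
d/dx [9x^4]
= 9 * 4 * x^(4-1)
= 36x^3
The coefficient is 36

36


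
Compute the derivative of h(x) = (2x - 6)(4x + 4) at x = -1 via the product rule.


Let u(x) = 2x - 6 and v(x) = 4x + 4
u'(x) = 2
v'(x) = 4
Product rule: h'(x) = u'(x)*v(x) + u(x)*v'(x)
= 2 * (4x + 4) + (2x - 6) * 4
At x = -1:
u(-1) = 2 * (-1) - 6 = -8
v(-1) = 4 * (-1) + 4 = 0
h'(-1) = 2 * 0 + (-8) * 4
= 0 - 32
= -32

-32


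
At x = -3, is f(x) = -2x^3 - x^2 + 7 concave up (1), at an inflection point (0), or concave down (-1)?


Concavity is determined by the sign of f''(x).
f(x) = -2x^3 - x^2 + 7
f'(x) = -6x^2 - 2x
f''(x) = -12x - 2
f''(-3) = -12 * (-3) - 2
= 36 - 2
= 34
Since f''(-3) > 0, the function is concave up (1)

1


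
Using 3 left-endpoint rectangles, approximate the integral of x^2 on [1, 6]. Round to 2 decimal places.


Left Riemann sum uses left endpoints of each subinterval.
Interval: [1, 6], n = 3
dx = (6 - 1) / 3 = 5/3
Left endpoints: [1, 8/3, 13/3]
f values: [1, 64/9, 169/9]
Sum = dx * (sum of f values)
= 5/3 * 242/9
= 1210/27 ≈ 44.81

44.81


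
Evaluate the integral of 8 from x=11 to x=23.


The integral of a constant k over [a, b] equals k * (b - a).
integral from 11 to 23 of 8 dx
= 8 * (23 - 11)
= 8 * 12
= 96

96


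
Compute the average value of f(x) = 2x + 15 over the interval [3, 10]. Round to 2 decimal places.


Average value = 1/(b-a) * integral from a to b of f(x) dx
First compute the integral of 2x + 15:
F(x) = x^2 + 15x
F(10) = 1 * 100 + 15 * 10 = 250
F(3) = 1 * 9 + 15 * 3 = 54
Integral = 250 - 54 = 196
Average = 196 / (10 - 3) = 196 / 7
= 28 = 28.00

28.00


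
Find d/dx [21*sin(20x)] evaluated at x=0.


Apply the chain rule to differentiate 21*sin(20x):
d/dx [21*sin(20x)]
= 21 * cos(20x) * d/dx(20x)
= 21 * 20 * cos(20x)
= 420 * cos(20x)
Evaluate at x = 0:
= 420 * cos(0)
= 420 * 1
= 420

420


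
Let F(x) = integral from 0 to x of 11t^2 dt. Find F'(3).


By the Fundamental Theorem of Calculus (Part 1):
If F(x) = integral from 0 to x of f(t) dt, then F'(x) = f(x)
Here f(t) = 11t^2
So F'(x) = 11x^2
Evaluate at x = 3:
F'(3) = 11 * 3^2
= 11 * 9
= 99

99


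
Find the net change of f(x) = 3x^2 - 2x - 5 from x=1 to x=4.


Net change = f(b) - f(a)
f(x) = 3x^2 - 2x - 5
Compute f(4):
f(4) = 3 * 4^2 - 2 * 4 - 5
= 48 - 8 - 5
= 35
Compute f(1):
f(1) = 3 * 1^2 - 2 * 1 - 5
= 3 - 2 - 5
= -4
Net change = 35 - (-4) = 39

39


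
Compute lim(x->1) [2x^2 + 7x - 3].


Since polynomials are continuous, we use direct substitution.
lim(x->1) of 2x^2 + 7x - 3
= 2 * 1^2 + 7 * 1 - 3
= 2 + 7 - 3
= 6

6


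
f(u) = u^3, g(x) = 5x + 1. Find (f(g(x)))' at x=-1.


Using the chain rule: (f(g(x)))' = f'(g(x)) * g'(x)
First, find g(-1):
g(-1) = 5 * (-1) + 1 = -4
Next, f'(u) = 3u^2
And g'(x) = 5
So f'(g(-1)) * g'(-1)
= 3 * (-4)^2 * 5
= 3 * 16 * 5
= 240

240


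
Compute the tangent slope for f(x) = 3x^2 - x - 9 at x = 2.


The slope of the tangent line equals f'(x) at the point.
f(x) = 3x^2 - x - 9
f'(x) = 6x - 1
At x = 2:
f'(2) = 6 * 2 - 1
= 12 - 1
= 11

11


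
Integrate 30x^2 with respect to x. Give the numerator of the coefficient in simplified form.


Apply the power rule for integration:
integral of ax^n dx = a/(n+1) * x^(n+1) + C
integral of 30x^2 dx
= 30/3 * x^3 + C
= 10 * x^3 + C
The coefficient in lowest terms is 10 = 10/1, so its numerator is 10

10


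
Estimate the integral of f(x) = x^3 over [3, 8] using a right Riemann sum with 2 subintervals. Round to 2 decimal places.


Right Riemann sum uses right endpoints of each subinterval.
Interval: [3, 8], n = 2
dx = (8 - 3) / 2 = 5/2
Right endpoints: [11/2, 8]
f values: [1331/8, 512]
Sum = dx * (sum of f values)
= 5/2 * 5427/8
= 27135/16 ≈ 1695.94

1695.94


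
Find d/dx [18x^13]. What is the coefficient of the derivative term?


We apply the power rule: d/dx [ax^n] = a*n * x^(n-1)
d/dx [18x^13]
= 18 * 13 * x^(13-1)
= 234x^12
The coefficient is 234

234


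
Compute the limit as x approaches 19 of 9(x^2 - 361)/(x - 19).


Direct substitution gives 0/0, so we factor the numerator.
Factor: 9(x^2 - 361) = 9 * (x - 19)(x + 19)
Cancel the common factor (x - 19):
9(x^2 - 361)/(x - 19) = 9 * (x + 19)
Now substitute x = 19:
= 9 * (19 + 19) = 342

342


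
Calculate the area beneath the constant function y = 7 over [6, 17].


The area under a constant function y = 7 is a rectangle.
Width = 17 - 6 = 11
Height = 7
Area = width * height
= 11 * 7
= 77

77


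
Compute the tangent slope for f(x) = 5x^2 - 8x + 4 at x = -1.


The slope of the tangent line equals f'(x) at the point.
f(x) = 5x^2 - 8x + 4
f'(x) = 10x - 8
At x = -1:
f'(-1) = 10 * (-1) - 8
= -10 - 8
= -18

-18


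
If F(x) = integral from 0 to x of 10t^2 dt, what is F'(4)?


By the Fundamental Theorem of Calculus (Part 1):
If F(x) = integral from 0 to x of f(t) dt, then F'(x) = f(x)
Here f(t) = 10t^2
So F'(x) = 10x^2
Evaluate at x = 4:
F'(4) = 10 * 4^2
= 10 * 16
= 160

160


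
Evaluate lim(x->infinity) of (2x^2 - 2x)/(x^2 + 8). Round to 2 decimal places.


For limits at infinity with equal-degree polynomials,
we compare leading coefficients.
Numerator leading term: 2x^2
Denominator leading term: x^2
Divide both by x^2:
lim = (2 - 2/x) / (1 + 8/x^2)
As x -> infinity, the 1/x and 1/x^2 terms vanish:
= 2/1 = 2 = 2.00

2.00


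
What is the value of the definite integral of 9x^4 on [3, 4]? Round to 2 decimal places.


Find the antiderivative of 9x^4:
F(x) = 9/5 * x^5
Apply the Fundamental Theorem of Calculus:
F(4) - F(3)
= 9/5 * 4^5 - 9/5 * 3^5
= 9/5 * (1024 - 243)
= 9/5 * 781
= 7029/5 = 1405.80

1405.80


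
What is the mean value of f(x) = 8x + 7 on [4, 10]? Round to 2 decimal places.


Average value = 1/(b-a) * integral from a to b of f(x) dx
First compute the integral of 8x + 7:
F(x) = 4x^2 + 7x
F(10) = 4 * 100 + 7 * 10 = 470
F(4) = 4 * 16 + 7 * 4 = 92
Integral = 470 - 92 = 378
Average = 378 / (10 - 4) = 378 / 6
= 63 = 63.00

63.00


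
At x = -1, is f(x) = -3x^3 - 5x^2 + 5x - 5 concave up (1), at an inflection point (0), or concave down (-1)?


Concavity is determined by the sign of f''(x).
f(x) = -3x^3 - 5x^2 + 5x - 5
f'(x) = -9x^2 - 10x + 5
f''(x) = -18x - 10
f''(-1) = -18 * (-1) - 10
= 18 - 10
= 8
Since f''(-1) > 0, the function is concave up (1)

1


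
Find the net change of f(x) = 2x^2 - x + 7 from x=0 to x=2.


Net change = f(b) - f(a)
f(x) = 2x^2 - x + 7
Compute f(2):
f(2) = 2 * 2^2 - 1 * 2 + 7
= 8 - 2 + 7
= 13
Compute f(0):
f(0) = 2 * 0^2 - 1 * 0 + 7
= 0 + 0 + 7
= 7
Net change = 13 - 7 = 6

6


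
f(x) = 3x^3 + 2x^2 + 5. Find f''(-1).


First derivative:
f'(x) = 9x^2 + 4x
Second derivative:
f''(x) = 18x + 4
Substitute x = -1:
f''(-1) = 18 * (-1) + 4
= -18 + 4
= -14

-14


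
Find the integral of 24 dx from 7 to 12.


The integral of a constant k over [a, b] equals k * (b - a).
integral from 7 to 12 of 24 dx
= 24 * (12 - 7)
= 24 * 5
= 120

120


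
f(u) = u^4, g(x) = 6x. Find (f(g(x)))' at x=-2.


Using the chain rule: (f(g(x)))' = f'(g(x)) * g'(x)
First, find g(-2):
g(-2) = 6 * (-2) + 0 = -12
Next, f'(u) = 4u^3
And g'(x) = 6
So f'(g(-2)) * g'(-2)
= 4 * (-12)^3 * 6
= 4 * (-1728) * 6
= -41472

-41472


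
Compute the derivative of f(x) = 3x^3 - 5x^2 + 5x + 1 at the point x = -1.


Differentiate f(x) = 3x^3 - 5x^2 + 5x + 1 term by term:
f'(x) = 9x^2 - 10x + 5
Substitute x = -1:
f'(-1) = 9 * (-1)^2 - 10 * (-1) + 5
= 9 + 10 + 5
= 24

24


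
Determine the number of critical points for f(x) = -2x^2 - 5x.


Find where f'(x) = 0:
f'(x) = -4x - 5
Set f'(x) = 0:
-4x - 5 = 0
x = 5 / (-4) = -5/4
This is a linear equation in x, so there is exactly one solution.
Number of critical points: 1

1


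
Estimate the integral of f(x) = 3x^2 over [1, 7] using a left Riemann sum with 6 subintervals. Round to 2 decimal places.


Left Riemann sum uses left endpoints of each subinterval.
Interval: [1, 7], n = 6
dx = (7 - 1) / 6 = 1
Left endpoints: [1, 2, 3, 4, 5, 6]
f values: [3, 12, 27, 48, 75, 108]
Sum = dx * (sum of f values)
= 1 * 273
= 273 = 273.00

273.00


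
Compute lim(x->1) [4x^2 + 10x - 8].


Since polynomials are continuous, we use direct substitution.
lim(x->1) of 4x^2 + 10x - 8
= 4 * 1^2 + 10 * 1 - 8
= 4 + 10 - 8
= 6

6


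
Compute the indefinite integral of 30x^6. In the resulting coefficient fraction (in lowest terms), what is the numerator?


Apply the power rule for integration:
integral of ax^n dx = a/(n+1) * x^(n+1) + C
integral of 30x^6 dx
= 30/7 * x^7 + C
The coefficient in lowest terms is 30/7, and its numerator is 30

30


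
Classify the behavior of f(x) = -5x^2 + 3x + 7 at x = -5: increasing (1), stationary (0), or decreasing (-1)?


Compute f'(x) to determine behavior:
f'(x) = -10x + 3
f'(-5) = -10 * (-5) + 3
= 50 + 3
= 53
Since f'(-5) > 0, the function is increasing (1)

1


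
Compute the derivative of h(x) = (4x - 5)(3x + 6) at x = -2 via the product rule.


Let u(x) = 4x - 5 and v(x) = 3x + 6
u'(x) = 4
v'(x) = 3
Product rule: h'(x) = u'(x)*v(x) + u(x)*v'(x)
= 4 * (3x + 6) + (4x - 5) * 3
At x = -2:
u(-2) = 4 * (-2) - 5 = -13
v(-2) = 3 * (-2) + 6 = 0
h'(-2) = 4 * 0 + (-13) * 3
= 0 - 39
= -39

-39


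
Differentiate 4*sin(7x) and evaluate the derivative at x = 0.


Apply the chain rule to differentiate 4*sin(7x):
d/dx [4*sin(7x)]
= 4 * cos(7x) * d/dx(7x)
= 4 * 7 * cos(7x)
= 28 * cos(7x)
Evaluate at x = 0:
= 28 * cos(0)
= 28 * 1
= 28

28


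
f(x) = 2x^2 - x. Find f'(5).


Differentiate term by term using power and sum rules:
f(x) = 2x^2 - x
f'(x) = 4x - 1
Substitute x = 5:
f'(5) = 4 * 5 - 1
= 20 - 1
= 19

19


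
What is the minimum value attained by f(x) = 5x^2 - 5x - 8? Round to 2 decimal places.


For a quadratic f(x) = ax^2 + bx + c with a > 0, the minimum is at the vertex.
Vertex x-coordinate: x = -b/(2a)
x = -(-5) / (2 * 5)
x = 5/10 = 1/2
Substitute back to find the minimum value:
f(1/2) = 5 * (1/2)^2 - 5 * (1/2) - 8
= 5/4 - 5/2 - 8
= -37/4 = -9.25

-9.25


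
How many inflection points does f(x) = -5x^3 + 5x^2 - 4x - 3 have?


Inflection points occur where f''(x) = 0 and concavity changes.
f(x) = -5x^3 + 5x^2 - 4x - 3
f'(x) = -15x^2 + 10x - 4
f''(x) = -30x + 10
Set f''(x) = 0:
-30x + 10 = 0
x = -10 / (-30) = 1/3
Since f''(x) is linear (degree 1), it changes sign at this point.
Therefore there is exactly 1 inflection point.

1


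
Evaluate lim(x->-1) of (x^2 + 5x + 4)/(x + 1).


Direct substitution gives 0/0, so we factor the numerator.
Factor: (x^2 + 5x + 4) = (x + 1)(x + 4)
Cancel the common factor (x + 1):
(x^2 + 5x + 4)/(x + 1) = (x + 4)
Now substitute x = -1:
= (-1) - (-4) = 3

3


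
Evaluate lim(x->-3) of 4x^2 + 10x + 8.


Since polynomials are continuous, we use direct substitution.
lim(x->-3) of 4x^2 + 10x + 8
= 4 * (-3)^2 + 10 * (-3) + 8
= 36 - 30 + 8
= 14

14


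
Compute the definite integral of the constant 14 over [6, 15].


The integral of a constant k over [a, b] equals k * (b - a).
integral from 6 to 15 of 14 dx
= 14 * (15 - 6)
= 14 * 9
= 126

126


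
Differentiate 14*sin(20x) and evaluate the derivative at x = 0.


Apply the chain rule to differentiate 14*sin(20x):
d/dx [14*sin(20x)]
= 14 * cos(20x) * d/dx(20x)
= 14 * 20 * cos(20x)
= 280 * cos(20x)
Evaluate at x = 0:
= 280 * cos(0)
= 280 * 1
= 280

280


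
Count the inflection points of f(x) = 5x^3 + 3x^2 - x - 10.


Inflection points occur where f''(x) = 0 and concavity changes.
f(x) = 5x^3 + 3x^2 - x - 10
f'(x) = 15x^2 + 6x - 1
f''(x) = 30x + 6
Set f''(x) = 0:
30x + 6 = 0
x = -6 / 30 = -1/5
Since f''(x) is linear (degree 1), it changes sign at this point.
Therefore there is exactly 1 inflection point.

1


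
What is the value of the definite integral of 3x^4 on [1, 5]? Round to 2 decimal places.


Find the antiderivative of 3x^4:
F(x) = 3/5 * x^5
Apply the Fundamental Theorem of Calculus:
F(5) - F(1)
= 3/5 * 5^5 - 3/5 * 1^5
= 3/5 * (3125 - 1)
= 3/5 * 3124
= 9372/5 = 1874.40

1874.40


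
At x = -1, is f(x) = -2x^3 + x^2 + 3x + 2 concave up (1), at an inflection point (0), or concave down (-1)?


Concavity is determined by the sign of f''(x).
f(x) = -2x^3 + x^2 + 3x + 2
f'(x) = -6x^2 + 2x + 3
f''(x) = -12x + 2
f''(-1) = -12 * (-1) + 2
= 12 + 2
= 14
Since f''(-1) > 0, the function is concave up (1)

1


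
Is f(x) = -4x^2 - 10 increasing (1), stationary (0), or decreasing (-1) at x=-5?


Compute f'(x) to determine behavior:
f'(x) = -8x
f'(-5) = -8 * (-5) + 0
= 40 + 0
= 40
Since f'(-5) > 0, the function is increasing (1)

1


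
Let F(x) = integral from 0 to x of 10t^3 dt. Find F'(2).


By the Fundamental Theorem of Calculus (Part 1):
If F(x) = integral from 0 to x of f(t) dt, then F'(x) = f(x)
Here f(t) = 10t^3
So F'(x) = 10x^3
Evaluate at x = 2:
F'(2) = 10 * 2^3
= 10 * 8
= 80

80


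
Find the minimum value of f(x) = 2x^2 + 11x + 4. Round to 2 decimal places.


For a quadratic f(x) = ax^2 + bx + c with a > 0, the minimum is at the vertex.
Vertex x-coordinate: x = -b/(2a)
x = -(11) / (2 * 2)
x = -11/4
Substitute back to find the minimum value:
f(-11/4) = 2 * (-11/4)^2 + 11 * (-11/4) + 4
= 121/8 - 121/4 + 4
= -89/8 ≈ -11.13

-11.13


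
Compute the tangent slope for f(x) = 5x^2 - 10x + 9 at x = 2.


The slope of the tangent line equals f'(x) at the point.
f(x) = 5x^2 - 10x + 9
f'(x) = 10x - 10
At x = 2:
f'(2) = 10 * 2 - 10
= 20 - 10
= 10

10


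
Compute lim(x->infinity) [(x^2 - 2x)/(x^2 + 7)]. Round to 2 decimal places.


For limits at infinity with equal-degree polynomials,
we compare leading coefficients.
Numerator leading term: x^2
Denominator leading term: x^2
Divide both by x^2:
lim = (1 - 2/x) / (1 + 7/x^2)
As x -> infinity, the 1/x and 1/x^2 terms vanish:
= 1/1 = 1 = 1.00

1.00


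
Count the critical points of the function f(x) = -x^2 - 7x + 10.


Find where f'(x) = 0:
f'(x) = -2x - 7
Set f'(x) = 0:
-2x - 7 = 0
x = 7 / (-2) = -7/2
This is a linear equation in x, so there is exactly one solution.
Number of critical points: 1

1


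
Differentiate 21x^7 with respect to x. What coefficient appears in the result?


We apply the power rule: d/dx [ax^n] = a*n * x^(n-1)
d/dx [21x^7]
= 21 * 7 * x^(7-1)
= 147x^6
The coefficient is 147

147


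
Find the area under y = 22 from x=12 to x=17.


The area under a constant function y = 22 is a rectangle.
Width = 17 - 12 = 5
Height = 22
Area = width * height
= 5 * 22
= 110

110


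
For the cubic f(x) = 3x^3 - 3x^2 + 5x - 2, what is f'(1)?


Differentiate f(x) = 3x^3 - 3x^2 + 5x - 2 term by term:
f'(x) = 9x^2 - 6x + 5
Substitute x = 1:
f'(1) = 9 * 1^2 - 6 * 1 + 5
= 9 - 6 + 5
= 8

8


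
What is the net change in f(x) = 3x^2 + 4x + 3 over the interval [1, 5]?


Net change = f(b) - f(a)
f(x) = 3x^2 + 4x + 3
Compute f(5):
f(5) = 3 * 5^2 + 4 * 5 + 3
= 75 + 20 + 3
= 98
Compute f(1):
f(1) = 3 * 1^2 + 4 * 1 + 3
= 3 + 4 + 3
= 10
Net change = 98 - 10 = 88

88


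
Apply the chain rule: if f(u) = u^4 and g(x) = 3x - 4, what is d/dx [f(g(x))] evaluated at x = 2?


Using the chain rule: (f(g(x)))' = f'(g(x)) * g'(x)
First, find g(2):
g(2) = 3 * 2 - 4 = 2
Next, f'(u) = 4u^3
And g'(x) = 3
So f'(g(2)) * g'(2)
= 4 * 2^3 * 3
= 4 * 8 * 3
= 96

96


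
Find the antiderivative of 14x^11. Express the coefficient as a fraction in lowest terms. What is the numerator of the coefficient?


Apply the power rule for integration:
integral of ax^n dx = a/(n+1) * x^(n+1) + C
integral of 14x^11 dx
= 14/12 * x^12 + C
= 7/6 * x^12 + C
The coefficient in lowest terms is 7/6, and its numerator is 7

7


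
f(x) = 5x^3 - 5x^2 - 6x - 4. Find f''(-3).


First derivative:
f'(x) = 15x^2 - 10x - 6
Second derivative:
f''(x) = 30x - 10
Substitute x = -3:
f''(-3) = 30 * (-3) - 10
= -90 - 10
= -100

-100


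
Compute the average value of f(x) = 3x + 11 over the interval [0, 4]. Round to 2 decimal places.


Average value = 1/(b-a) * integral from a to b of f(x) dx
First compute the integral of 3x + 11:
F(x) = (3/2)x^2 + 11x
F(4) = 3/2 * 16 + 11 * 4 = 68
F(0) = 3/2 * 0 + 11 * 0 = 0
Integral = 68 - 0 = 68
Average = 68 / (4 - 0) = 68 / 4
= 17 = 17.00

17.00


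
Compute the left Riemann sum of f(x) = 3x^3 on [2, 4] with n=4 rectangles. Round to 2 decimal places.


Left Riemann sum uses left endpoints of each subinterval.
Interval: [2, 4], n = 4
dx = (4 - 2) / 4 = 1/2
Left endpoints: [2, 5/2, 3, 7/2]
f values: [24, 375/8, 81, 1029/8]
Sum = dx * (sum of f values)
= 1/2 * 561/2
= 561/4 = 140.25

140.25


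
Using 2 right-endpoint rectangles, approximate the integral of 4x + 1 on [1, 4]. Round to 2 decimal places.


Right Riemann sum uses right endpoints of each subinterval.
Interval: [1, 4], n = 2
dx = (4 - 1) / 2 = 3/2
Right endpoints: [5/2, 4]
f values: [11, 17]
Sum = dx * (sum of f values)
= 3/2 * 28
= 42 = 42.00

42.00


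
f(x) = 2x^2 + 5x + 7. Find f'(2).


Differentiate term by term using power and sum rules:
f(x) = 2x^2 + 5x + 7
f'(x) = 4x + 5
Substitute x = 2:
f'(2) = 4 * 2 + 5
= 8 + 5
= 13

13


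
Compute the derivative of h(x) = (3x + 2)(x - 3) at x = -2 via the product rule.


Let u(x) = 3x + 2 and v(x) = x - 3
u'(x) = 3
v'(x) = 1
Product rule: h'(x) = u'(x)*v(x) + u(x)*v'(x)
= 3 * (x - 3) + (3x + 2) * 1
At x = -2:
u(-2) = 3 * (-2) + 2 = -4
v(-2) = 1 * (-2) - 3 = -5
h'(-2) = 3 * (-5) + (-4) * 1
= -15 - 4
= -19

-19


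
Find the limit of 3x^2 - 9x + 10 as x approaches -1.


Since polynomials are continuous, we use direct substitution.
lim(x->-1) of 3x^2 - 9x + 10
= 3 * (-1)^2 - 9 * (-1) + 10
= 3 + 9 + 10
= 22

22


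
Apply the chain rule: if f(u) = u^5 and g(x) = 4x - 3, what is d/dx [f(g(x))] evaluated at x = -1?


Using the chain rule: (f(g(x)))' = f'(g(x)) * g'(x)
First, find g(-1):
g(-1) = 4 * (-1) - 3 = -7
Next, f'(u) = 5u^4
And g'(x) = 4
So f'(g(-1)) * g'(-1)
= 5 * (-7)^4 * 4
= 5 * 2401 * 4
= 48020

48020
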